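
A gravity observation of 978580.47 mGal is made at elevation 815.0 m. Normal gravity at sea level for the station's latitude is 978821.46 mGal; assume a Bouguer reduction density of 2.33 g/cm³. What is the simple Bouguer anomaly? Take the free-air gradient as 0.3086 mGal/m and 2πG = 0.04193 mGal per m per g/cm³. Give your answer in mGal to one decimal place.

Free-air correction = 0.3086 × 815.0 = 251.51 mGal
Free-air anomaly = 978580.47 − 978821.46 + (251.51) = 10.52 mGal
Bouguer slab correction = 0.04193 × 2.33 × 815.0 = 79.62 mGal
Simple Bouguer anomaly = 10.52 − (79.62) = -69.10 mGal

-69.1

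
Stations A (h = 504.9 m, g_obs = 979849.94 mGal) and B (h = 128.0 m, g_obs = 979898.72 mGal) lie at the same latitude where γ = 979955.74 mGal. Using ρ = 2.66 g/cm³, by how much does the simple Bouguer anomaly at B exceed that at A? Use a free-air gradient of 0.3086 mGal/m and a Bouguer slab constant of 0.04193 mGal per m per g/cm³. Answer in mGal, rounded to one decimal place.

Δg_SB(A) = 979849.94 − 979955.74 + 0.3086×504.9 − 0.04193×2.66×504.9 = -6.30 mGal
Δg_SB(B) = 979898.72 − 979955.74 + 0.3086×128.0 − 0.04193×2.66×128.0 = -31.80 mGal
Difference = -31.80 − (-6.30) = -25.50 mGal

-25.5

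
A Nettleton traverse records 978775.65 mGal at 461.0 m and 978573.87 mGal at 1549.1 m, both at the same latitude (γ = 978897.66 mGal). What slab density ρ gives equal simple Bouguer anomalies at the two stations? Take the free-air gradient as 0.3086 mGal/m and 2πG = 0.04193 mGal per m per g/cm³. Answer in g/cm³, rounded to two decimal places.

2.94

Δg_obs = 978573.87 − 978775.65 = -201.78 mGal over Δh = 1549.1 − 461.0 = 1088.1 m
Equal Bouguer anomalies ⇒ Δg_obs + (0.3086 − 0.04193ρ)·Δh = 0
0.3086 − 0.04193ρ = −Δg_obs/Δh = 0.18544
ρ = (0.3086 − 0.18544) / 0.04193 = 2.94 g/cm³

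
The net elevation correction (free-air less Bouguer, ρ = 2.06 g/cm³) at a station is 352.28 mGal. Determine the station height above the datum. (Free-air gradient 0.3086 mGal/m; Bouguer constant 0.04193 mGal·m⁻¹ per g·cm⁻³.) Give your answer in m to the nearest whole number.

Combined gradient = 0.3086 − 0.04193 × 2.06 = 0.2222242 mGal/m
h = 352.28 / 0.2222242 = 1585.25 m

1585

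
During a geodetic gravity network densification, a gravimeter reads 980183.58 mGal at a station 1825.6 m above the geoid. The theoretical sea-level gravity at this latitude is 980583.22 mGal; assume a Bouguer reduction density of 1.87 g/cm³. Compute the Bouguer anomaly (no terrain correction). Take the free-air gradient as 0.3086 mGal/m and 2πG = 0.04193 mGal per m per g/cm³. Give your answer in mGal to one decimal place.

Free-air correction = 0.3086 × 1825.6 = 563.38 mGal
Free-air anomaly = 980183.58 − 980583.22 + (563.38) = 163.74 mGal
Bouguer slab correction = 0.04193 × 1.87 × 1825.6 = 143.14 mGal
Simple Bouguer anomaly = 163.74 − (143.14) = 20.60 mGal

20.6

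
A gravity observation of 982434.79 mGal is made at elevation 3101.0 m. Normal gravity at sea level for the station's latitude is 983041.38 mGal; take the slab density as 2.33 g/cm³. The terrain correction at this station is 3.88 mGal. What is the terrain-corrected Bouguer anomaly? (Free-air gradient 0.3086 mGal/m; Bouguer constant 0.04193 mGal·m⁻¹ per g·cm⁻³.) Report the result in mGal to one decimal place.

51.3

Free-air correction = 0.3086 × 3101.0 = 956.97 mGal
Free-air anomaly = 982434.79 − 983041.38 + (956.97) = 350.38 mGal
Bouguer slab correction = 0.04193 × 2.33 × 3101.0 = 302.96 mGal
Simple Bouguer anomaly = 350.38 − (302.96) = 47.42 mGal
Complete Bouguer anomaly = 47.42 + 3.88 = 51.30 mGal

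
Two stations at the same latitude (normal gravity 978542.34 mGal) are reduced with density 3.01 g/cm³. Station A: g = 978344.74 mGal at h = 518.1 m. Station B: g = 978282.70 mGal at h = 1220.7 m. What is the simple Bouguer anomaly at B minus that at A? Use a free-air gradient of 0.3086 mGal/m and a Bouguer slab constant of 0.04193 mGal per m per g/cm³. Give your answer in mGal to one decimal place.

Δg_SB(A) = 978344.74 − 978542.34 + 0.3086×518.1 − 0.04193×3.01×518.1 = -103.10 mGal
Δg_SB(B) = 978282.70 − 978542.34 + 0.3086×1220.7 − 0.04193×3.01×1220.7 = -37.00 mGal
Difference = -37.00 − (-103.10) = 66.10 mGal

66.1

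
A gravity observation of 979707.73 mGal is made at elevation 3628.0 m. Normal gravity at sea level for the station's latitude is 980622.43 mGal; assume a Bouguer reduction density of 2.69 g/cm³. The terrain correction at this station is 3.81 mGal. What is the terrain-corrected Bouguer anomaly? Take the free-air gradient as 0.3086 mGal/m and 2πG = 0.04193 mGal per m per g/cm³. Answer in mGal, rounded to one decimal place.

-200.5

Free-air correction = 0.3086 × 3628.0 = 1119.60 mGal
Free-air anomaly = 979707.73 − 980622.43 + (1119.60) = 204.90 mGal
Bouguer slab correction = 0.04193 × 2.69 × 3628.0 = 409.21 mGal
Simple Bouguer anomaly = 204.90 − (409.21) = -204.31 mGal
Complete Bouguer anomaly = -204.31 + 3.81 = -200.50 mGal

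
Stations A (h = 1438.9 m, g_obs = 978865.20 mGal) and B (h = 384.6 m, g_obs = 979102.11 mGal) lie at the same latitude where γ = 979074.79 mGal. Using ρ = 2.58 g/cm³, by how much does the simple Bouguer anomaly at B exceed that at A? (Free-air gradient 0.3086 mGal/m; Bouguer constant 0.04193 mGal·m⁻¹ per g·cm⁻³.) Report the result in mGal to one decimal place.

25.6

Δg_SB(A) = 978865.20 − 979074.79 + 0.3086×1438.9 − 0.04193×2.58×1438.9 = 78.80 mGal
Δg_SB(B) = 979102.11 − 979074.79 + 0.3086×384.6 − 0.04193×2.58×384.6 = 104.40 mGal
Difference = 104.40 − (78.80) = 25.60 mGal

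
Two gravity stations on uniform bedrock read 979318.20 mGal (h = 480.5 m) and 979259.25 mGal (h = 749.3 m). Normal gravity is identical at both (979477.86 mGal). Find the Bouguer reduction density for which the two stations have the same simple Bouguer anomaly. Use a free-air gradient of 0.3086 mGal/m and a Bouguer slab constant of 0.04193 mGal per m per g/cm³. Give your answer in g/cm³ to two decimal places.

2.13

Δg_obs = 979259.25 − 979318.20 = -58.95 mGal over Δh = 749.3 − 480.5 = 268.8 m
Equal Bouguer anomalies ⇒ Δg_obs + (0.3086 − 0.04193ρ)·Δh = 0
0.3086 − 0.04193ρ = −Δg_obs/Δh = 0.21931
ρ = (0.3086 − 0.21931) / 0.04193 = 2.13 g/cm³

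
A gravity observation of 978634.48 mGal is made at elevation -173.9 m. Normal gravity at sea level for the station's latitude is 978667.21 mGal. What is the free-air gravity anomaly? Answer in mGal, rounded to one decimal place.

Free-air correction = 0.3086 × -173.9 = -53.67 mGal
Free-air anomaly = 978634.48 − 978667.21 + (-53.67) = -86.40 mGal

-86.4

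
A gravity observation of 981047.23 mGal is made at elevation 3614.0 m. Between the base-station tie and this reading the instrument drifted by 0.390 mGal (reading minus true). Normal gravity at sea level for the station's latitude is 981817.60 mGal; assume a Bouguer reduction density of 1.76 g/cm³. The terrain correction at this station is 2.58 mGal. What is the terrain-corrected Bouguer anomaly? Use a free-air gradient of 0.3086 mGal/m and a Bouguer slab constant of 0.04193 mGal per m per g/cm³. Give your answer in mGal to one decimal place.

Drift-corrected reading = 981047.23 − (0.390) = 981046.840 mGal
Free-air correction = 0.3086 × 3614.0 = 1115.28 mGal
Free-air anomaly = 981046.840 − 981817.60 + (1115.28) = 344.520 mGal
Bouguer slab correction = 0.04193 × 1.76 × 3614.0 = 266.70 mGal
Simple Bouguer anomaly = 344.520 − (266.70) = 77.820 mGal
Complete Bouguer anomaly = 77.820 + 2.58 = 80.400 mGal

80.4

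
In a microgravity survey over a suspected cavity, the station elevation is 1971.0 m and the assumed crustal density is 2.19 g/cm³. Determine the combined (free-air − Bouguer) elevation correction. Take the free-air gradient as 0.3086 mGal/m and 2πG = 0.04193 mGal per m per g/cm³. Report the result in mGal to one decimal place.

427.3

Combined gradient = 0.3086 − 0.04193 × 2.19 = 0.2167733 mGal/m
Combined elevation correction = 0.2167733 × 1971.0 = 427.3 mGal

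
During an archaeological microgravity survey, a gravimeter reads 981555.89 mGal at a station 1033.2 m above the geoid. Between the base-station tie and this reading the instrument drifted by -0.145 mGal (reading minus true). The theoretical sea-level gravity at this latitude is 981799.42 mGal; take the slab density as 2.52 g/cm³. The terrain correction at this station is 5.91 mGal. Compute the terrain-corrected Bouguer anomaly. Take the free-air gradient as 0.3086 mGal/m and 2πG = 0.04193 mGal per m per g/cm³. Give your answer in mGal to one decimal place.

-27.8

Drift-corrected reading = 981555.89 − (-0.145) = 981556.035 mGal
Free-air correction = 0.3086 × 1033.2 = 318.85 mGal
Free-air anomaly = 981556.035 − 981799.42 + (318.85) = 75.465 mGal
Bouguer slab correction = 0.04193 × 2.52 × 1033.2 = 109.17 mGal
Simple Bouguer anomaly = 75.465 − (109.17) = -33.705 mGal
Complete Bouguer anomaly = -33.705 + 5.91 = -27.795 mGal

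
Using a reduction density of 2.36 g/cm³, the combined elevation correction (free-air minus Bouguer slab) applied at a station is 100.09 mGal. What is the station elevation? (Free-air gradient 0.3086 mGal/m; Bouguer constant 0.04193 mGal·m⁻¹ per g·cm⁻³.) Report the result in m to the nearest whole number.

477

Combined gradient = 0.3086 − 0.04193 × 2.36 = 0.2096452 mGal/m
h = 100.09 / 0.2096452 = 477.43 m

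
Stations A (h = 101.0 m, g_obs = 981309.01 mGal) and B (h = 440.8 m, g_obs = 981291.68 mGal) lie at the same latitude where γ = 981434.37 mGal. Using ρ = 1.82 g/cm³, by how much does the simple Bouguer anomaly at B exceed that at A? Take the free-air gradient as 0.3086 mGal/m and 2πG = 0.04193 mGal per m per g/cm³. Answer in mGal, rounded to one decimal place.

61.6

Δg_SB(A) = 981309.01 − 981434.37 + 0.3086×101.0 − 0.04193×1.82×101.0 = -101.90 mGal
Δg_SB(B) = 981291.68 − 981434.37 + 0.3086×440.8 − 0.04193×1.82×440.8 = -40.30 mGal
Difference = -40.30 − (-101.90) = 61.60 mGal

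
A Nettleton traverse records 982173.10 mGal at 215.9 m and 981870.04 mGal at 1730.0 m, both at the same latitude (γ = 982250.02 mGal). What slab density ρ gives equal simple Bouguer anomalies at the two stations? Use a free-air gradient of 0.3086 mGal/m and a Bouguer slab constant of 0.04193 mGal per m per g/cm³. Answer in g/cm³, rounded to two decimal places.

2.59

Δg_obs = 981870.04 − 982173.10 = -303.06 mGal over Δh = 1730.0 − 215.9 = 1514.1 m
Equal Bouguer anomalies ⇒ Δg_obs + (0.3086 − 0.04193ρ)·Δh = 0
0.3086 − 0.04193ρ = −Δg_obs/Δh = 0.20016
ρ = (0.3086 − 0.20016) / 0.04193 = 2.59 g/cm³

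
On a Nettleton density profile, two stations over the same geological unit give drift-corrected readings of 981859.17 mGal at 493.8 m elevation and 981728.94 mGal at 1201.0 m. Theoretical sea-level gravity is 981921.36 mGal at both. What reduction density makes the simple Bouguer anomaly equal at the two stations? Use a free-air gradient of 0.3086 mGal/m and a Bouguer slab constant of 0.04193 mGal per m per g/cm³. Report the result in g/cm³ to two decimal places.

2.97

Δg_obs = 981728.94 − 981859.17 = -130.23 mGal over Δh = 1201.0 − 493.8 = 707.2 m
Equal Bouguer anomalies ⇒ Δg_obs + (0.3086 − 0.04193ρ)·Δh = 0
0.3086 − 0.04193ρ = −Δg_obs/Δh = 0.18415
ρ = (0.3086 − 0.18415) / 0.04193 = 2.97 g/cm³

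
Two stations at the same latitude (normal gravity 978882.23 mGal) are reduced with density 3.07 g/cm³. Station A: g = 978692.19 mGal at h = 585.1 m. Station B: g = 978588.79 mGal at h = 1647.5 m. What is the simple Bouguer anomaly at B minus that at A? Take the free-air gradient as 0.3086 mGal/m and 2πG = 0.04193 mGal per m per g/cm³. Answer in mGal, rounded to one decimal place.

Δg_SB(A) = 978692.19 − 978882.23 + 0.3086×585.1 − 0.04193×3.07×585.1 = -84.80 mGal
Δg_SB(B) = 978588.79 − 978882.23 + 0.3086×1647.5 − 0.04193×3.07×1647.5 = 2.90 mGal
Difference = 2.90 − (-84.80) = 87.70 mGal

87.7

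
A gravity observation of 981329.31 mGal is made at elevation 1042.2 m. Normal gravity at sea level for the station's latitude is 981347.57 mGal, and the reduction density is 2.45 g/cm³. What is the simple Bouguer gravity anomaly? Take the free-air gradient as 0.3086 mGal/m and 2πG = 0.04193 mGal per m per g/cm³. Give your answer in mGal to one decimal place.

196.3

Free-air correction = 0.3086 × 1042.2 = 321.62 mGal
Free-air anomaly = 981329.31 − 981347.57 + (321.62) = 303.36 mGal
Bouguer slab correction = 0.04193 × 2.45 × 1042.2 = 107.06 mGal
Simple Bouguer anomaly = 303.36 − (107.06) = 196.30 mGal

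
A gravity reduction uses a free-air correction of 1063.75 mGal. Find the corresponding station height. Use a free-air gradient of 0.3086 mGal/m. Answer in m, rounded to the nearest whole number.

3447

h = 1063.75 / 0.3086 = 3447.02 m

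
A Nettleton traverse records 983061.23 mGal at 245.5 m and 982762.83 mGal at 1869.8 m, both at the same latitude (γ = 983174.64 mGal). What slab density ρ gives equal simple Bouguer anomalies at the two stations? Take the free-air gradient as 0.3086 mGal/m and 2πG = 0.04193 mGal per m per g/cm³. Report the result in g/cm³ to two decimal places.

Δg_obs = 982762.83 − 983061.23 = -298.40 mGal over Δh = 1869.8 − 245.5 = 1624.3 m
Equal Bouguer anomalies ⇒ Δg_obs + (0.3086 − 0.04193ρ)·Δh = 0
0.3086 − 0.04193ρ = −Δg_obs/Δh = 0.18371
ρ = (0.3086 − 0.18371) / 0.04193 = 2.98 g/cm³

2.98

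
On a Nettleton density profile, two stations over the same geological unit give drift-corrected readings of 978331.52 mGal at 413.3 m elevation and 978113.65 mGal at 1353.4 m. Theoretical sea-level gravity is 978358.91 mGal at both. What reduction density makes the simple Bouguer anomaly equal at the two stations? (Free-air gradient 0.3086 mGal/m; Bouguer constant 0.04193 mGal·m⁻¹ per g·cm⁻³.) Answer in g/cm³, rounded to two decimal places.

Δg_obs = 978113.65 − 978331.52 = -217.87 mGal over Δh = 1353.4 − 413.3 = 940.1 m
Equal Bouguer anomalies ⇒ Δg_obs + (0.3086 − 0.04193ρ)·Δh = 0
0.3086 − 0.04193ρ = −Δg_obs/Δh = 0.23175
ρ = (0.3086 − 0.23175) / 0.04193 = 1.83 g/cm³

1.83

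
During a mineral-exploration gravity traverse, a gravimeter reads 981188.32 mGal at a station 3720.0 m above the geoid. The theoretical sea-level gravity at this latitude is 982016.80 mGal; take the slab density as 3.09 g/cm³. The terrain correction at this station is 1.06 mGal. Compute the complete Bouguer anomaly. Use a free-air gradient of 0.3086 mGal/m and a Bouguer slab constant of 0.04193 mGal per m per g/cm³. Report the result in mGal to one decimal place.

Free-air correction = 0.3086 × 3720.0 = 1147.99 mGal
Free-air anomaly = 981188.32 − 982016.80 + (1147.99) = 319.51 mGal
Bouguer slab correction = 0.04193 × 3.09 × 3720.0 = 481.98 mGal
Simple Bouguer anomaly = 319.51 − (481.98) = -162.47 mGal
Complete Bouguer anomaly = -162.47 + 1.06 = -161.41 mGal

-161.4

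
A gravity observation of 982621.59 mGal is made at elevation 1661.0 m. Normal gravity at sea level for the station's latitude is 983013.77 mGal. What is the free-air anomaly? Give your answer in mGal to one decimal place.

120.4

Free-air correction = 0.3086 × 1661.0 = 512.58 mGal
Free-air anomaly = 982621.59 − 983013.77 + (512.58) = 120.40 mGal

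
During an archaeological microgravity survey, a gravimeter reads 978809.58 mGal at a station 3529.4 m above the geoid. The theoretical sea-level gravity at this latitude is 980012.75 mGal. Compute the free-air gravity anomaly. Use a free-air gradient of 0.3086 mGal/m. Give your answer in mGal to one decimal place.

Free-air correction = 0.3086 × 3529.4 = 1089.17 mGal
Free-air anomaly = 978809.58 − 980012.75 + (1089.17) = -114.00 mGal

-114.0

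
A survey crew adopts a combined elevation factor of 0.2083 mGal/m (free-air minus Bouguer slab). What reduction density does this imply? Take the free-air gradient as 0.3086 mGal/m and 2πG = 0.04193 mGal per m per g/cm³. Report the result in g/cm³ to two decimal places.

2.39

0.2083 = 0.3086 − 0.04193 × ρ
ρ = (0.3086 − 0.2083) / 0.04193 = 2.39 g/cm³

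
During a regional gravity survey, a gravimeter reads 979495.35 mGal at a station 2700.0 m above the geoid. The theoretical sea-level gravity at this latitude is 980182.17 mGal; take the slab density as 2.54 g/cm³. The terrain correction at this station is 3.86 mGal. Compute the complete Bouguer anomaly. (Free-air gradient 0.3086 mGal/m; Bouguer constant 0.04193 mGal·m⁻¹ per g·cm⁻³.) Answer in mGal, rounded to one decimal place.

Free-air correction = 0.3086 × 2700.0 = 833.22 mGal
Free-air anomaly = 979495.35 − 980182.17 + (833.22) = 146.40 mGal
Bouguer slab correction = 0.04193 × 2.54 × 2700.0 = 287.56 mGal
Simple Bouguer anomaly = 146.40 − (287.56) = -141.16 mGal
Complete Bouguer anomaly = -141.16 + 3.86 = -137.30 mGal

-137.3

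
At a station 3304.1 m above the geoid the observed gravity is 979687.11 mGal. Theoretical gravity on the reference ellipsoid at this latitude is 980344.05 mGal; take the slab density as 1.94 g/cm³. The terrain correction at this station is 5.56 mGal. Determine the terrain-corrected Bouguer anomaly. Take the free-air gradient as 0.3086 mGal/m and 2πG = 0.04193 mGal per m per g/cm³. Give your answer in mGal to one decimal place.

99.5

Free-air correction = 0.3086 × 3304.1 = 1019.65 mGal
Free-air anomaly = 979687.11 − 980344.05 + (1019.65) = 362.71 mGal
Bouguer slab correction = 0.04193 × 1.94 × 3304.1 = 268.77 mGal
Simple Bouguer anomaly = 362.71 − (268.77) = 93.94 mGal
Complete Bouguer anomaly = 93.94 + 5.56 = 99.50 mGal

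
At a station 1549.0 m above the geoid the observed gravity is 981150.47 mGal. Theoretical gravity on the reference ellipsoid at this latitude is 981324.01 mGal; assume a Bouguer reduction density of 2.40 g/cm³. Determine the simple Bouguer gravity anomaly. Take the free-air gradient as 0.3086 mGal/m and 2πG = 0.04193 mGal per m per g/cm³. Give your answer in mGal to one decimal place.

148.6

Free-air correction = 0.3086 × 1549.0 = 478.02 mGal
Free-air anomaly = 981150.47 − 981324.01 + (478.02) = 304.48 mGal
Bouguer slab correction = 0.04193 × 2.40 × 1549.0 = 155.88 mGal
Simple Bouguer anomaly = 304.48 − (155.88) = 148.60 mGal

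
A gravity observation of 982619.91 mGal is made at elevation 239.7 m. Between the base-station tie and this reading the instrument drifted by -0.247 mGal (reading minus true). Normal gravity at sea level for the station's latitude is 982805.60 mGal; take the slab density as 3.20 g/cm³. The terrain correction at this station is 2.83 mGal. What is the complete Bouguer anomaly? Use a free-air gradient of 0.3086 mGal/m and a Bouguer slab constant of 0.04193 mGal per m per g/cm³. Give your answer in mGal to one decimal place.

-140.8

Drift-corrected reading = 982619.91 − (-0.247) = 982620.157 mGal
Free-air correction = 0.3086 × 239.7 = 73.97 mGal
Free-air anomaly = 982620.157 − 982805.60 + (73.97) = -111.473 mGal
Bouguer slab correction = 0.04193 × 3.20 × 239.7 = 32.16 mGal
Simple Bouguer anomaly = -111.473 − (32.16) = -143.633 mGal
Complete Bouguer anomaly = -143.633 + 2.83 = -140.803 mGal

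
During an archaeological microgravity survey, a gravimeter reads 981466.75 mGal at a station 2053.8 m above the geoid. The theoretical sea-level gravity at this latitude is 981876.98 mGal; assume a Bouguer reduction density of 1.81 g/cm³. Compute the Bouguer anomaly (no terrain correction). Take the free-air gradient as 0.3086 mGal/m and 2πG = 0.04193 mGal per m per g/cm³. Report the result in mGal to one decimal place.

Free-air correction = 0.3086 × 2053.8 = 633.80 mGal
Free-air anomaly = 981466.75 − 981876.98 + (633.80) = 223.57 mGal
Bouguer slab correction = 0.04193 × 1.81 × 2053.8 = 155.87 mGal
Simple Bouguer anomaly = 223.57 − (155.87) = 67.70 mGal

67.7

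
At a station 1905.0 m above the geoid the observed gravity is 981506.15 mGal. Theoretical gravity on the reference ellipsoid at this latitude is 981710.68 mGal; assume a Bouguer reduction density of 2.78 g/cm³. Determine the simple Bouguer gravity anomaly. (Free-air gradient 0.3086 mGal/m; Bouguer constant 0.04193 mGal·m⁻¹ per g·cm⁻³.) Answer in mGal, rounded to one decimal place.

161.3

Free-air correction = 0.3086 × 1905.0 = 587.88 mGal
Free-air anomaly = 981506.15 − 981710.68 + (587.88) = 383.35 mGal
Bouguer slab correction = 0.04193 × 2.78 × 1905.0 = 222.06 mGal
Simple Bouguer anomaly = 383.35 − (222.06) = 161.29 mGal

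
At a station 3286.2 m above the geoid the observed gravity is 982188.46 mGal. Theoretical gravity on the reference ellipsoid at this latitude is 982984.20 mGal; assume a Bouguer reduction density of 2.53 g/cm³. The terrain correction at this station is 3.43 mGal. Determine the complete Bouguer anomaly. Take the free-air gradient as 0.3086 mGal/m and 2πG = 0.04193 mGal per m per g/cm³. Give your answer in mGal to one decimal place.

-126.8

Free-air correction = 0.3086 × 3286.2 = 1014.12 mGal
Free-air anomaly = 982188.46 − 982984.20 + (1014.12) = 218.38 mGal
Bouguer slab correction = 0.04193 × 2.53 × 3286.2 = 348.61 mGal
Simple Bouguer anomaly = 218.38 − (348.61) = -130.23 mGal
Complete Bouguer anomaly = -130.23 + 3.43 = -126.80 mGal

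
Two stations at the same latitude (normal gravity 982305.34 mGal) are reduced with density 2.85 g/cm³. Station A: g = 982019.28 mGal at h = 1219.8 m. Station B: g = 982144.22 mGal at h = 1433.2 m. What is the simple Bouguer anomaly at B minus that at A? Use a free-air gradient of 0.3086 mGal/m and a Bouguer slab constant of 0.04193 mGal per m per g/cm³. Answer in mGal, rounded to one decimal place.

165.3

Δg_SB(A) = 982019.28 − 982305.34 + 0.3086×1219.8 − 0.04193×2.85×1219.8 = -55.40 mGal
Δg_SB(B) = 982144.22 − 982305.34 + 0.3086×1433.2 − 0.04193×2.85×1433.2 = 109.90 mGal
Difference = 109.90 − (-55.40) = 165.30 mGal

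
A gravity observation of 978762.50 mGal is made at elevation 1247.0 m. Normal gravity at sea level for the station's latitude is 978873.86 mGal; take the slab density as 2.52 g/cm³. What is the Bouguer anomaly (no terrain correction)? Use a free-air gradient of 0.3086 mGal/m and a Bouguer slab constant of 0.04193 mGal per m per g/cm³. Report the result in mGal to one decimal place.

Free-air correction = 0.3086 × 1247.0 = 384.82 mGal
Free-air anomaly = 978762.50 − 978873.86 + (384.82) = 273.46 mGal
Bouguer slab correction = 0.04193 × 2.52 × 1247.0 = 131.76 mGal
Simple Bouguer anomaly = 273.46 − (131.76) = 141.70 mGal

141.7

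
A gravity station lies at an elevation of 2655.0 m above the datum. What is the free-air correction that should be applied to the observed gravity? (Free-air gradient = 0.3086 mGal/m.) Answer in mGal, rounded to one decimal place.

Free-air correction = 0.3086 × 2655.0 = 819.3 mGal

819.3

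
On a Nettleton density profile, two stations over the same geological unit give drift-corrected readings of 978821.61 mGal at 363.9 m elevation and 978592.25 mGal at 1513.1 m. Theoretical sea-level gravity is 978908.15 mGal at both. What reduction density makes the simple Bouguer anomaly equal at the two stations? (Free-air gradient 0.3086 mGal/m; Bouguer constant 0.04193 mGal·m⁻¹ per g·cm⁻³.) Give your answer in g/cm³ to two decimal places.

2.60

Δg_obs = 978592.25 − 978821.61 = -229.36 mGal over Δh = 1513.1 − 363.9 = 1149.2 m
Equal Bouguer anomalies ⇒ Δg_obs + (0.3086 − 0.04193ρ)·Δh = 0
0.3086 − 0.04193ρ = −Δg_obs/Δh = 0.19958
ρ = (0.3086 − 0.19958) / 0.04193 = 2.60 g/cm³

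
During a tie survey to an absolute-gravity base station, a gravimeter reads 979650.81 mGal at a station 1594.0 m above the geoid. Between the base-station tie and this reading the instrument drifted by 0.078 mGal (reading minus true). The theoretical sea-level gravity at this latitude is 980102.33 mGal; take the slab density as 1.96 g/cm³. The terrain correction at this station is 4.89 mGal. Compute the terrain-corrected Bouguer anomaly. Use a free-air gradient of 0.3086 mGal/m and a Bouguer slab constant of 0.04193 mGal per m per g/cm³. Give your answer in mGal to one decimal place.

-85.8

Drift-corrected reading = 979650.81 − (0.078) = 979650.732 mGal
Free-air correction = 0.3086 × 1594.0 = 491.91 mGal
Free-air anomaly = 979650.732 − 980102.33 + (491.91) = 40.312 mGal
Bouguer slab correction = 0.04193 × 1.96 × 1594.0 = 131.00 mGal
Simple Bouguer anomaly = 40.312 − (131.00) = -90.688 mGal
Complete Bouguer anomaly = -90.688 + 4.89 = -85.798 mGal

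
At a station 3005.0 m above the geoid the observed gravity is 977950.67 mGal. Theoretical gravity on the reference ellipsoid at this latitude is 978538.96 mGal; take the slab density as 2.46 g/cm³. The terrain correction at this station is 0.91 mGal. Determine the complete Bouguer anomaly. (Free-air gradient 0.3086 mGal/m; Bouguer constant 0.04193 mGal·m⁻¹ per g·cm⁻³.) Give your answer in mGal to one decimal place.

Free-air correction = 0.3086 × 3005.0 = 927.34 mGal
Free-air anomaly = 977950.67 − 978538.96 + (927.34) = 339.05 mGal
Bouguer slab correction = 0.04193 × 2.46 × 3005.0 = 309.96 mGal
Simple Bouguer anomaly = 339.05 − (309.96) = 29.09 mGal
Complete Bouguer anomaly = 29.09 + 0.91 = 30.00 mGal

30.0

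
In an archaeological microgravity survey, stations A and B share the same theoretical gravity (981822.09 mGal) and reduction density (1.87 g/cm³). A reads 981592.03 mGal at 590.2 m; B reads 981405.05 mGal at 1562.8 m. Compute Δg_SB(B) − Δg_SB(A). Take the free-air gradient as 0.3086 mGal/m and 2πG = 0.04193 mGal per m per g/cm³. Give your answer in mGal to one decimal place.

Δg_SB(A) = 981592.03 − 981822.09 + 0.3086×590.2 − 0.04193×1.87×590.2 = -94.20 mGal
Δg_SB(B) = 981405.05 − 981822.09 + 0.3086×1562.8 − 0.04193×1.87×1562.8 = -57.30 mGal
Difference = -57.30 − (-94.20) = 36.90 mGal

36.9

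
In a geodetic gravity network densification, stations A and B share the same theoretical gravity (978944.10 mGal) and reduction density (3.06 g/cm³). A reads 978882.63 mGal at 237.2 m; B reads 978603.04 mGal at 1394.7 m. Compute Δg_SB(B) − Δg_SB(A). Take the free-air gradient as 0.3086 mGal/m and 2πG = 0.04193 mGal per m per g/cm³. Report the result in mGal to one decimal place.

-70.9

Δg_SB(A) = 978882.63 − 978944.10 + 0.3086×237.2 − 0.04193×3.06×237.2 = -18.70 mGal
Δg_SB(B) = 978603.04 − 978944.10 + 0.3086×1394.7 − 0.04193×3.06×1394.7 = -89.60 mGal
Difference = -89.60 − (-18.70) = -70.90 mGal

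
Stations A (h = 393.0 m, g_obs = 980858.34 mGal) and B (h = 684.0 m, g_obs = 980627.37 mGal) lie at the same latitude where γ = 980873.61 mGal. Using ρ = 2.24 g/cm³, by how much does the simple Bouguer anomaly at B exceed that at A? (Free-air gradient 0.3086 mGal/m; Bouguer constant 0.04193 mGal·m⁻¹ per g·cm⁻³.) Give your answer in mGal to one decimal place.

-168.5

Δg_SB(A) = 980858.34 − 980873.61 + 0.3086×393.0 − 0.04193×2.24×393.0 = 69.10 mGal
Δg_SB(B) = 980627.37 − 980873.61 + 0.3086×684.0 − 0.04193×2.24×684.0 = -99.40 mGal
Difference = -99.40 − (69.10) = -168.50 mGal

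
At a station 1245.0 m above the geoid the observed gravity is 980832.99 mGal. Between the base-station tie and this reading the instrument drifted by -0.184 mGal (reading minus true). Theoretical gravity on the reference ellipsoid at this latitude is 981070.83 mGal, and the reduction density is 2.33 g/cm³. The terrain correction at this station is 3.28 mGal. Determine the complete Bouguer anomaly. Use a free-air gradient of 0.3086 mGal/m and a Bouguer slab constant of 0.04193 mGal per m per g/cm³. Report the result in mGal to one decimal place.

28.2

Drift-corrected reading = 980832.99 − (-0.184) = 980833.174 mGal
Free-air correction = 0.3086 × 1245.0 = 384.21 mGal
Free-air anomaly = 980833.174 − 981070.83 + (384.21) = 146.554 mGal
Bouguer slab correction = 0.04193 × 2.33 × 1245.0 = 121.63 mGal
Simple Bouguer anomaly = 146.554 − (121.63) = 24.924 mGal
Complete Bouguer anomaly = 24.924 + 3.28 = 28.204 mGal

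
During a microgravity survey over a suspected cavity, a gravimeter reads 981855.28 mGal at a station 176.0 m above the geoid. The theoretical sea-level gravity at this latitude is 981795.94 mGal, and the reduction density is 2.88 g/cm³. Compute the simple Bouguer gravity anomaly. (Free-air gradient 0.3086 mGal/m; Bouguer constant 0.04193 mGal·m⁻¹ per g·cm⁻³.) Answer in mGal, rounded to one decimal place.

Free-air correction = 0.3086 × 176.0 = 54.31 mGal
Free-air anomaly = 981855.28 − 981795.94 + (54.31) = 113.65 mGal
Bouguer slab correction = 0.04193 × 2.88 × 176.0 = 21.25 mGal
Simple Bouguer anomaly = 113.65 − (21.25) = 92.40 mGal

92.4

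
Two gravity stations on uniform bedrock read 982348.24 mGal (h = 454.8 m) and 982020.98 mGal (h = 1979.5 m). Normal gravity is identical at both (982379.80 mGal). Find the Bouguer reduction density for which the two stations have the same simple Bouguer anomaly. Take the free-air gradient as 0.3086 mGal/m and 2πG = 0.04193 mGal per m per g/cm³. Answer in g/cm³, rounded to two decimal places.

Δg_obs = 982020.98 − 982348.24 = -327.26 mGal over Δh = 1979.5 − 454.8 = 1524.7 m
Equal Bouguer anomalies ⇒ Δg_obs + (0.3086 − 0.04193ρ)·Δh = 0
0.3086 − 0.04193ρ = −Δg_obs/Δh = 0.21464
ρ = (0.3086 − 0.21464) / 0.04193 = 2.24 g/cm³

2.24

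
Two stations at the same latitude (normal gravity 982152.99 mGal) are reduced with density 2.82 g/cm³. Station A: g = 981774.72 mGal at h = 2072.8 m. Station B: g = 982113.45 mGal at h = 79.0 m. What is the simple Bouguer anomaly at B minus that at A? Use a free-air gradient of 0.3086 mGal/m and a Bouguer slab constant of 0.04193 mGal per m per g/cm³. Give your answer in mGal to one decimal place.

-40.8

Δg_SB(A) = 981774.72 − 982152.99 + 0.3086×2072.8 − 0.04193×2.82×2072.8 = 16.30 mGal
Δg_SB(B) = 982113.45 − 982152.99 + 0.3086×79.0 − 0.04193×2.82×79.0 = -24.50 mGal
Difference = -24.50 − (16.30) = -40.80 mGal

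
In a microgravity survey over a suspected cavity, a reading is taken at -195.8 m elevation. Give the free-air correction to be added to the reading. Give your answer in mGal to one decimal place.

-60.4

Free-air correction = 0.3086 × -195.8 = -60.4 mGal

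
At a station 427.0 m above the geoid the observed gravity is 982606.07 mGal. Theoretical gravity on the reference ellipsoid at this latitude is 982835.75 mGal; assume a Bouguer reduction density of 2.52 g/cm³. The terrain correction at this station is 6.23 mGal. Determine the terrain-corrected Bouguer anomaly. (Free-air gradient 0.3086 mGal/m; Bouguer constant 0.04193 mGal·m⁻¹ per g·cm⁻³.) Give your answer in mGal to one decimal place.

Free-air correction = 0.3086 × 427.0 = 131.77 mGal
Free-air anomaly = 982606.07 − 982835.75 + (131.77) = -97.91 mGal
Bouguer slab correction = 0.04193 × 2.52 × 427.0 = 45.12 mGal
Simple Bouguer anomaly = -97.91 − (45.12) = -143.03 mGal
Complete Bouguer anomaly = -143.03 + 6.23 = -136.80 mGal

-136.8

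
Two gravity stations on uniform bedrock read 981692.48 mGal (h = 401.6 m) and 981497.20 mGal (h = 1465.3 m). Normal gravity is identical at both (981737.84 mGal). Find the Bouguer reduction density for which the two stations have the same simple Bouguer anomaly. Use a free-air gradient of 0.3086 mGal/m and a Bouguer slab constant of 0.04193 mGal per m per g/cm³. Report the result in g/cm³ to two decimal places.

Δg_obs = 981497.20 − 981692.48 = -195.28 mGal over Δh = 1465.3 − 401.6 = 1063.7 m
Equal Bouguer anomalies ⇒ Δg_obs + (0.3086 − 0.04193ρ)·Δh = 0
0.3086 − 0.04193ρ = −Δg_obs/Δh = 0.18359
ρ = (0.3086 − 0.18359) / 0.04193 = 2.98 g/cm³

2.98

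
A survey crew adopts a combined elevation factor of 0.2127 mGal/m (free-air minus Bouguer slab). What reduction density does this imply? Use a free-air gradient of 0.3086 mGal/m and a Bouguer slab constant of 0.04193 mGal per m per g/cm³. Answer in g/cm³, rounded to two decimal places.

2.29

0.2127 = 0.3086 − 0.04193 × ρ
ρ = (0.3086 − 0.2127) / 0.04193 = 2.29 g/cm³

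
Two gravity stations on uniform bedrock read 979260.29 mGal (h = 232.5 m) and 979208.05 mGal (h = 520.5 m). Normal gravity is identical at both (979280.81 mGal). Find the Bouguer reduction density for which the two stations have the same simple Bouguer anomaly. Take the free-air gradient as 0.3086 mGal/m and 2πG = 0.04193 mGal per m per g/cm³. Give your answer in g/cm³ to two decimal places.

3.03

Δg_obs = 979208.05 − 979260.29 = -52.24 mGal over Δh = 520.5 − 232.5 = 288.0 m
Equal Bouguer anomalies ⇒ Δg_obs + (0.3086 − 0.04193ρ)·Δh = 0
0.3086 − 0.04193ρ = −Δg_obs/Δh = 0.18139
ρ = (0.3086 − 0.18139) / 0.04193 = 3.03 g/cm³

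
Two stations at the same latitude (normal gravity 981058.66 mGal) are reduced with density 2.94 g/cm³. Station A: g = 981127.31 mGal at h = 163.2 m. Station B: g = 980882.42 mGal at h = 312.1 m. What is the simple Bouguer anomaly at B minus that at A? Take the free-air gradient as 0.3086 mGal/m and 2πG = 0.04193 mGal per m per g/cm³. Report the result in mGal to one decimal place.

-217.3

Δg_SB(A) = 981127.31 − 981058.66 + 0.3086×163.2 − 0.04193×2.94×163.2 = 98.90 mGal
Δg_SB(B) = 980882.42 − 981058.66 + 0.3086×312.1 − 0.04193×2.94×312.1 = -118.40 mGal
Difference = -118.40 − (98.90) = -217.30 mGal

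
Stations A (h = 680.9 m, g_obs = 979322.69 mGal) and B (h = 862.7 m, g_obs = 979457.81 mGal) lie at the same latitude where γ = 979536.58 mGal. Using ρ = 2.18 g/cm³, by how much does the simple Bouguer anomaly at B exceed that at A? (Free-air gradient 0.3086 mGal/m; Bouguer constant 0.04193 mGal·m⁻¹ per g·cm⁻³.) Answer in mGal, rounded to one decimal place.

Δg_SB(A) = 979322.69 − 979536.58 + 0.3086×680.9 − 0.04193×2.18×680.9 = -66.00 mGal
Δg_SB(B) = 979457.81 − 979536.58 + 0.3086×862.7 − 0.04193×2.18×862.7 = 108.60 mGal
Difference = 108.60 − (-66.00) = 174.60 mGal

174.6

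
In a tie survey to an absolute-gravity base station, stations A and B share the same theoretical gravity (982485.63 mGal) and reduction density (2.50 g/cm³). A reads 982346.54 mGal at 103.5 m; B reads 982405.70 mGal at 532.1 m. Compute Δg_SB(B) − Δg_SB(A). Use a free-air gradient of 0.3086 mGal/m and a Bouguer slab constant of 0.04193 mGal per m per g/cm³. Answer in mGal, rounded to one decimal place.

146.5

Δg_SB(A) = 982346.54 − 982485.63 + 0.3086×103.5 − 0.04193×2.50×103.5 = -118.00 mGal
Δg_SB(B) = 982405.70 − 982485.63 + 0.3086×532.1 − 0.04193×2.50×532.1 = 28.50 mGal
Difference = 28.50 − (-118.00) = 146.50 mGal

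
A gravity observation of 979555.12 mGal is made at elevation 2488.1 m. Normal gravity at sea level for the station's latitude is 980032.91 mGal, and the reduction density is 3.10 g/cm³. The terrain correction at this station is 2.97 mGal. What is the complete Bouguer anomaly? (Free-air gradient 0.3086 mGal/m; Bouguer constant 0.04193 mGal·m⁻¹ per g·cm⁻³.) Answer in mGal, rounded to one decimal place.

-30.4

Free-air correction = 0.3086 × 2488.1 = 767.83 mGal
Free-air anomaly = 979555.12 − 980032.91 + (767.83) = 290.04 mGal
Bouguer slab correction = 0.04193 × 3.10 × 2488.1 = 323.41 mGal
Simple Bouguer anomaly = 290.04 − (323.41) = -33.37 mGal
Complete Bouguer anomaly = -33.37 + 2.97 = -30.40 mGal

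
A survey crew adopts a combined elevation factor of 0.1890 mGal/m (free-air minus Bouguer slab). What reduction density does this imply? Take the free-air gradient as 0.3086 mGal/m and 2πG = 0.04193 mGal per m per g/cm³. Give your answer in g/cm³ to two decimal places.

0.1890 = 0.3086 − 0.04193 × ρ
ρ = (0.3086 − 0.1890) / 0.04193 = 2.85 g/cm³

2.85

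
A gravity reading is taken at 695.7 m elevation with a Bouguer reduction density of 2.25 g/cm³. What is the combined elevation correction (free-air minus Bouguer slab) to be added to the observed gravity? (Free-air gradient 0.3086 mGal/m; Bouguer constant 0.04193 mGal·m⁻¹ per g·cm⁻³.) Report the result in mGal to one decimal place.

149.1

Combined gradient = 0.3086 − 0.04193 × 2.25 = 0.2142575 mGal/m
Combined elevation correction = 0.2142575 × 695.7 = 149.1 mGal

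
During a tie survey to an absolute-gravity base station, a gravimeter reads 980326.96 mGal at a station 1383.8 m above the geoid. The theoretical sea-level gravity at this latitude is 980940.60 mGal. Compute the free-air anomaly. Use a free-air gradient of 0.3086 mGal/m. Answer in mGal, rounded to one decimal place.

-186.6

Free-air correction = 0.3086 × 1383.8 = 427.04 mGal
Free-air anomaly = 980326.96 − 980940.60 + (427.04) = -186.60 mGal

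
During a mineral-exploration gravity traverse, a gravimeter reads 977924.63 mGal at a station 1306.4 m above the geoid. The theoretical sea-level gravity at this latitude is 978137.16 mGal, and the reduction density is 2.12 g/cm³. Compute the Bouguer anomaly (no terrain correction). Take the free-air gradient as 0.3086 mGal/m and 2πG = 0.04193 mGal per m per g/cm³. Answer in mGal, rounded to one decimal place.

74.5

Free-air correction = 0.3086 × 1306.4 = 403.16 mGal
Free-air anomaly = 977924.63 − 978137.16 + (403.16) = 190.63 mGal
Bouguer slab correction = 0.04193 × 2.12 × 1306.4 = 116.13 mGal
Simple Bouguer anomaly = 190.63 − (116.13) = 74.50 mGal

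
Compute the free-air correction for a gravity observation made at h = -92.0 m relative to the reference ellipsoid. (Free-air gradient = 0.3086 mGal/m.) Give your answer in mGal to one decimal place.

Free-air correction = 0.3086 × -92.0 = -28.4 mGal

-28.4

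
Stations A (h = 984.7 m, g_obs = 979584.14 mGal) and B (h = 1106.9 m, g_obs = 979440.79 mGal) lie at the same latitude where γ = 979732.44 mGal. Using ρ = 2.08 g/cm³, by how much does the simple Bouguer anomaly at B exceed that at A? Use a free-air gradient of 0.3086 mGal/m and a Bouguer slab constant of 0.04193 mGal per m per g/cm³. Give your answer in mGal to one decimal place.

-116.3

Δg_SB(A) = 979584.14 − 979732.44 + 0.3086×984.7 − 0.04193×2.08×984.7 = 69.70 mGal
Δg_SB(B) = 979440.79 − 979732.44 + 0.3086×1106.9 − 0.04193×2.08×1106.9 = -46.60 mGal
Difference = -46.60 − (69.70) = -116.30 mGal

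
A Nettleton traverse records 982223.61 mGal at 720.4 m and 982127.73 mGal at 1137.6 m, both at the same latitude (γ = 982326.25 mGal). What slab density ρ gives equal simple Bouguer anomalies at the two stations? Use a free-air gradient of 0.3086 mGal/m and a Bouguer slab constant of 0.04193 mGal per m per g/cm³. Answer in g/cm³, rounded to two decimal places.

Δg_obs = 982127.73 − 982223.61 = -95.88 mGal over Δh = 1137.6 − 720.4 = 417.2 m
Equal Bouguer anomalies ⇒ Δg_obs + (0.3086 − 0.04193ρ)·Δh = 0
0.3086 − 0.04193ρ = −Δg_obs/Δh = 0.22982
ρ = (0.3086 − 0.22982) / 0.04193 = 1.88 g/cm³

1.88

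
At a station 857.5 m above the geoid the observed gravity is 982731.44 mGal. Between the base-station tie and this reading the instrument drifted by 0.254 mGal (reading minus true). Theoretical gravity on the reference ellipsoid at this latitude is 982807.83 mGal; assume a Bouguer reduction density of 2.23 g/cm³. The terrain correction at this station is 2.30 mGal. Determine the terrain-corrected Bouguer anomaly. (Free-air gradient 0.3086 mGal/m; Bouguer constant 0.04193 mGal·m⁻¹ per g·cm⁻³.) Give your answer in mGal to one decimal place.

Drift-corrected reading = 982731.44 − (0.254) = 982731.186 mGal
Free-air correction = 0.3086 × 857.5 = 264.62 mGal
Free-air anomaly = 982731.186 − 982807.83 + (264.62) = 187.976 mGal
Bouguer slab correction = 0.04193 × 2.23 × 857.5 = 80.18 mGal
Simple Bouguer anomaly = 187.976 − (80.18) = 107.796 mGal
Complete Bouguer anomaly = 107.796 + 2.30 = 110.096 mGal

110.1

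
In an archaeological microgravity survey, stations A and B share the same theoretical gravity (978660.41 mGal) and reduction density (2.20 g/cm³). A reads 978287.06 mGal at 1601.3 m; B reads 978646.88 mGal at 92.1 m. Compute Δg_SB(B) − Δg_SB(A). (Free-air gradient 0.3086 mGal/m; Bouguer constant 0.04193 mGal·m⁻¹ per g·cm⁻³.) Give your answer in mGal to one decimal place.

Δg_SB(A) = 978287.06 − 978660.41 + 0.3086×1601.3 − 0.04193×2.20×1601.3 = -26.90 mGal
Δg_SB(B) = 978646.88 − 978660.41 + 0.3086×92.1 − 0.04193×2.20×92.1 = 6.40 mGal
Difference = 6.40 − (-26.90) = 33.30 mGal

33.3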